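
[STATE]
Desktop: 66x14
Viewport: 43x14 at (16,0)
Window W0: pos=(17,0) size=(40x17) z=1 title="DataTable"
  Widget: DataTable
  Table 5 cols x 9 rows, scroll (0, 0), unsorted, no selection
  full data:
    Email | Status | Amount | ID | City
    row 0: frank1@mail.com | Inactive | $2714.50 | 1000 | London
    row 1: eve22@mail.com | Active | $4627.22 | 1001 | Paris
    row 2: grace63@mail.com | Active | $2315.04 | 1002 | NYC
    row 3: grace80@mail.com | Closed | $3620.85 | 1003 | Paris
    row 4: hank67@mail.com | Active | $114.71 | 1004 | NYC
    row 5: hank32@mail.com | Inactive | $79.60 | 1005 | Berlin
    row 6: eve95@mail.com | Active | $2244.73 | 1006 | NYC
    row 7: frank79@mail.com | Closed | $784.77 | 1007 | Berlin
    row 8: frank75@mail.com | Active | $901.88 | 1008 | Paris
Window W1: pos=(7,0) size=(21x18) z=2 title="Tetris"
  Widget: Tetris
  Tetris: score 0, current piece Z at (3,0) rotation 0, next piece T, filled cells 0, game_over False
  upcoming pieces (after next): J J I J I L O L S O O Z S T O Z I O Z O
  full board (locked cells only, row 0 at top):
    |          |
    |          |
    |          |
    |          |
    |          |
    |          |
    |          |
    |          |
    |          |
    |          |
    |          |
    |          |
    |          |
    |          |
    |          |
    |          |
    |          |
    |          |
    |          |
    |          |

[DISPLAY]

━━━━━━━━━━━┓━━━━━━━━━━━━━━━━━━━━━━━━━━━━┓  
           ┃                            ┃  
───────────┨────────────────────────────┨  
  │Next:   ┃      │Status  │Amount  │ID ┃  
  │ ▒      ┃──────┼────────┼────────┼───┃  
  │▒▒▒     ┃l.com │Inactive│$2714.50│100┃  
  │        ┃.com  │Active  │$4627.22│100┃  
  │        ┃il.com│Active  │$2315.04│100┃  
  │        ┃il.com│Closed  │$3620.85│100┃  
  │Score:  ┃l.com │Active  │$114.71 │100┃  
  │0       ┃l.com │Inactive│$79.60  │100┃  
  │        ┃.com  │Active  │$2244.73│100┃  
  │        ┃il.com│Closed  │$784.77 │100┃  
  │        ┃il.com│Active  │$901.88 │100┃  


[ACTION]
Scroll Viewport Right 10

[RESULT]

━━━━┓━━━━━━━━━━━━━━━━━━━━━━━━━━━━┓         
    ┃                            ┃         
────┨────────────────────────────┨         
:   ┃      │Status  │Amount  │ID ┃         
    ┃──────┼────────┼────────┼───┃         
    ┃l.com │Inactive│$2714.50│100┃         
    ┃.com  │Active  │$4627.22│100┃         
    ┃il.com│Active  │$2315.04│100┃         
    ┃il.com│Closed  │$3620.85│100┃         
e:  ┃l.com │Active  │$114.71 │100┃         
    ┃l.com │Inactive│$79.60  │100┃         
    ┃.com  │Active  │$2244.73│100┃         
    ┃il.com│Closed  │$784.77 │100┃         
    ┃il.com│Active  │$901.88 │100┃         


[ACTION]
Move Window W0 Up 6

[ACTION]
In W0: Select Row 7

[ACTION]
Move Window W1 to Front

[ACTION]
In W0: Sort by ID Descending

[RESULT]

━━━━┓━━━━━━━━━━━━━━━━━━━━━━━━━━━━┓         
    ┃                            ┃         
────┨────────────────────────────┨         
:   ┃      │Status  │Amount  │ID ┃         
    ┃──────┼────────┼────────┼───┃         
    ┃il.com│Active  │$901.88 │100┃         
    ┃il.com│Closed  │$784.77 │100┃         
    ┃.com  │Active  │$2244.73│100┃         
    ┃l.com │Inactive│$79.60  │100┃         
e:  ┃l.com │Active  │$114.71 │100┃         
    ┃il.com│Closed  │$3620.85│100┃         
    ┃il.com│Active  │$2315.04│100┃         
    ┃.com  │Active  │$4627.22│100┃         
    ┃l.com │Inactive│$2714.50│100┃         


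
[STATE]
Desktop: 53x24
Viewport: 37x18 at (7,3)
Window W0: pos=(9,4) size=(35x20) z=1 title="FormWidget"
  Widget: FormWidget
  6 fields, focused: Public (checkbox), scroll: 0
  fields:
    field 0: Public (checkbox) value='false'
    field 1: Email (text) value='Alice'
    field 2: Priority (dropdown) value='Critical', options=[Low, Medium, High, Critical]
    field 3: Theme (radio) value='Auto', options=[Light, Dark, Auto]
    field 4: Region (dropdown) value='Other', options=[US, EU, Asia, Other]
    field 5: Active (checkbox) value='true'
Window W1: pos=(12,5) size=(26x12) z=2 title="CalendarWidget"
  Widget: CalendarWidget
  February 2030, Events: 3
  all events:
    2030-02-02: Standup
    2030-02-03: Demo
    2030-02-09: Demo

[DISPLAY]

                                     
  ┏━━━━━━━━━━━━━━━━━━━━━━━━━━━━━━━━━┓
  ┃ F┏━━━━━━━━━━━━━━━━━━━━━━━━┓     ┃
  ┠──┃ CalendarWidget         ┃─────┨
  ┃> ┠────────────────────────┨     ┃
  ┃  ┃     February 2030      ┃    ]┃
  ┃  ┃Mo Tu We Th Fr Sa Su    ┃   ▼]┃
  ┃  ┃             1  2*  3*  ┃ Dark┃
  ┃  ┃ 4  5  6  7  8  9* 10   ┃   ▼]┃
  ┃  ┃11 12 13 14 15 16 17    ┃     ┃
  ┃  ┃18 19 20 21 22 23 24    ┃     ┃
  ┃  ┃25 26 27 28             ┃     ┃
  ┃  ┃                        ┃     ┃
  ┃  ┗━━━━━━━━━━━━━━━━━━━━━━━━┛     ┃
  ┃                                 ┃
  ┃                                 ┃
  ┃                                 ┃
  ┃                                 ┃


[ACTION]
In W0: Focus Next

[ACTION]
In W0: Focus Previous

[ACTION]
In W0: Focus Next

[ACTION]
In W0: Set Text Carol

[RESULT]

                                     
  ┏━━━━━━━━━━━━━━━━━━━━━━━━━━━━━━━━━┓
  ┃ F┏━━━━━━━━━━━━━━━━━━━━━━━━┓     ┃
  ┠──┃ CalendarWidget         ┃─────┨
  ┃  ┠────────────────────────┨     ┃
  ┃> ┃     February 2030      ┃    ]┃
  ┃  ┃Mo Tu We Th Fr Sa Su    ┃   ▼]┃
  ┃  ┃             1  2*  3*  ┃ Dark┃
  ┃  ┃ 4  5  6  7  8  9* 10   ┃   ▼]┃
  ┃  ┃11 12 13 14 15 16 17    ┃     ┃
  ┃  ┃18 19 20 21 22 23 24    ┃     ┃
  ┃  ┃25 26 27 28             ┃     ┃
  ┃  ┃                        ┃     ┃
  ┃  ┗━━━━━━━━━━━━━━━━━━━━━━━━┛     ┃
  ┃                                 ┃
  ┃                                 ┃
  ┃                                 ┃
  ┃                                 ┃


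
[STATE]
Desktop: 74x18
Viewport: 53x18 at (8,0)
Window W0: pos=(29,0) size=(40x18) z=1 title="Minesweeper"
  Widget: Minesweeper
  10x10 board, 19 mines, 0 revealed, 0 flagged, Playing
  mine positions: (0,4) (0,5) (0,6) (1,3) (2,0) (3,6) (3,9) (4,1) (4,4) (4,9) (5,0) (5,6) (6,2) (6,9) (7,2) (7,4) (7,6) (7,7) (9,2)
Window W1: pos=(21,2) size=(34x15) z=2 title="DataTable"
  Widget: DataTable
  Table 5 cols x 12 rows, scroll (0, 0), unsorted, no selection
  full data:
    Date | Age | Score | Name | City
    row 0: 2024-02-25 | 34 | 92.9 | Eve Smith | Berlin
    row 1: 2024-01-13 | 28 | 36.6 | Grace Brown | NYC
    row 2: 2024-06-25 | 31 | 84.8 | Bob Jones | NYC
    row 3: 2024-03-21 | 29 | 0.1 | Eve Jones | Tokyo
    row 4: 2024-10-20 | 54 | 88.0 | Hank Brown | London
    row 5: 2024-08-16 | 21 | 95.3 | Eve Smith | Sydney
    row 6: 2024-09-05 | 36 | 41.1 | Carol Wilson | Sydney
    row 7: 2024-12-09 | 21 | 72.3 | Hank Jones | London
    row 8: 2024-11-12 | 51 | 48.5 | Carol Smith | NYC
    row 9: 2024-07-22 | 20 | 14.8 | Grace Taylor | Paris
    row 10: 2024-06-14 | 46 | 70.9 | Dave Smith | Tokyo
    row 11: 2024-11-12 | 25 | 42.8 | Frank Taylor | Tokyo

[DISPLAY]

                     ┏━━━━━━━━━━━━━━━━━━━━━━━━━━━━━━━
                     ┃ Minesweeper                   
             ┏━━━━━━━━━━━━━━━━━━━━━━━━━━━━━━━━┓──────
             ┃ DataTable                      ┃      
             ┠────────────────────────────────┨      
             ┃Date      │Age│Score│Name       ┃      
             ┃──────────┼───┼─────┼───────────┃      
             ┃2024-02-25│34 │92.9 │Eve Smith  ┃      
             ┃2024-01-13│28 │36.6 │Grace Brown┃      
             ┃2024-06-25│31 │84.8 │Bob Jones  ┃      
             ┃2024-03-21│29 │0.1  │Eve Jones  ┃      
             ┃2024-10-20│54 │88.0 │Hank Brown ┃      
             ┃2024-08-16│21 │95.3 │Eve Smith  ┃      
             ┃2024-09-05│36 │41.1 │Carol Wilso┃      
             ┃2024-12-09│21 │72.3 │Hank Jones ┃      
             ┃2024-11-12│51 │48.5 │Carol Smith┃      
             ┗━━━━━━━━━━━━━━━━━━━━━━━━━━━━━━━━┛      
                     ┗━━━━━━━━━━━━━━━━━━━━━━━━━━━━━━━


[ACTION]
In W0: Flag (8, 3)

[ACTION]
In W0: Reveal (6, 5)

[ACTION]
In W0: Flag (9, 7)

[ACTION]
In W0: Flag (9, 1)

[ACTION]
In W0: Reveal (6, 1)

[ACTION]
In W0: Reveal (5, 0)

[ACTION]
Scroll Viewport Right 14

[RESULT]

        ┏━━━━━━━━━━━━━━━━━━━━━━━━━━━━━━━━━━━━━━┓     
        ┃ Minesweeper                          ┃     
┏━━━━━━━━━━━━━━━━━━━━━━━━━━━━━━━━┓─────────────┨     
┃ DataTable                      ┃             ┃     
┠────────────────────────────────┨             ┃     
┃Date      │Age│Score│Name       ┃             ┃     
┃──────────┼───┼─────┼───────────┃             ┃     
┃2024-02-25│34 │92.9 │Eve Smith  ┃             ┃     
┃2024-01-13│28 │36.6 │Grace Brown┃             ┃     
┃2024-06-25│31 │84.8 │Bob Jones  ┃             ┃     
┃2024-03-21│29 │0.1  │Eve Jones  ┃             ┃     
┃2024-10-20│54 │88.0 │Hank Brown ┃             ┃     
┃2024-08-16│21 │95.3 │Eve Smith  ┃             ┃     
┃2024-09-05│36 │41.1 │Carol Wilso┃             ┃     
┃2024-12-09│21 │72.3 │Hank Jones ┃             ┃     
┃2024-11-12│51 │48.5 │Carol Smith┃             ┃     
┗━━━━━━━━━━━━━━━━━━━━━━━━━━━━━━━━┛             ┃     
        ┗━━━━━━━━━━━━━━━━━━━━━━━━━━━━━━━━━━━━━━┛     


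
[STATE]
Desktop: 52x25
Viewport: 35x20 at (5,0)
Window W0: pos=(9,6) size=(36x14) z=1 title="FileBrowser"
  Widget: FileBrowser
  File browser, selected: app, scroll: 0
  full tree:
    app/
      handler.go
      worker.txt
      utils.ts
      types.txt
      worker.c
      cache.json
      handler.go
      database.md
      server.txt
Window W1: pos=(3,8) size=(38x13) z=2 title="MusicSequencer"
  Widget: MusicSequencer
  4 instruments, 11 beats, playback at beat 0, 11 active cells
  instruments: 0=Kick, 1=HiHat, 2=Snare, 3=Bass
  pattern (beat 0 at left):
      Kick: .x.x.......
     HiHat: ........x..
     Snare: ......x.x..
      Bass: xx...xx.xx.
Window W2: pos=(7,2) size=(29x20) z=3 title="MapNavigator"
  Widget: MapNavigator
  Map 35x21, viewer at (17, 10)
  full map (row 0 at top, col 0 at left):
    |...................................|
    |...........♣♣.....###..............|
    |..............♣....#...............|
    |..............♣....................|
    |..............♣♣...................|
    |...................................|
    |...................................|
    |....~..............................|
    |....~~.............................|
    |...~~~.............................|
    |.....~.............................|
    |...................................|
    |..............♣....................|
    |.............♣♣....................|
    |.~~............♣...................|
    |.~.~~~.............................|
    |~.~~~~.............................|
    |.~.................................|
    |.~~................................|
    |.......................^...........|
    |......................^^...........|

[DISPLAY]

                                   
                                   
  ┏━━━━━━━━━━━━━━━━━━━━━━━━━━━┓    
  ┃ MapNavigator              ┃    
  ┠───────────────────────────┨    
  ┃..........♣....#...........┃    
  ┃..........♣................┃━━━━
  ┃..........♣♣...............┃    
━━┃...........................┃━━━━
Mu┃...........................┃    
──┃~..........................┃────
  ┃~~.........................┃    
 K┃~~.........................┃    
Hi┃.~...........@.............┃    
Sn┃...........................┃    
 B┃..........♣................┃    
  ┃.........♣♣................┃    
  ┃...........♣...............┃    
  ┃~~.........................┃    
  ┃~~.........................┃    


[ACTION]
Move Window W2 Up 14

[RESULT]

  ┏━━━━━━━━━━━━━━━━━━━━━━━━━━━┓    
  ┃ MapNavigator              ┃    
  ┠───────────────────────────┨    
  ┃..........♣....#...........┃    
  ┃..........♣................┃    
  ┃..........♣♣...............┃    
  ┃...........................┃━━━━
  ┃...........................┃    
━━┃~..........................┃━━━━
Mu┃~~.........................┃    
──┃~~.........................┃────
  ┃.~...........@.............┃    
 K┃...........................┃    
Hi┃..........♣................┃    
Sn┃.........♣♣................┃    
 B┃...........♣...............┃    
  ┃~~.........................┃    
  ┃~~.........................┃    
  ┃...........................┃    
  ┗━━━━━━━━━━━━━━━━━━━━━━━━━━━┛    


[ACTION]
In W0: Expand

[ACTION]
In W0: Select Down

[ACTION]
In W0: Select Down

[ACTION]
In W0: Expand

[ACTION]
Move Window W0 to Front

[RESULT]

  ┏━━━━━━━━━━━━━━━━━━━━━━━━━━━┓    
  ┃ MapNavigator              ┃    
  ┠───────────────────────────┨    
  ┃..........♣....#...........┃    
  ┃..........♣................┃    
  ┃..........♣♣...............┃    
  ┃.┏━━━━━━━━━━━━━━━━━━━━━━━━━━━━━━
  ┃.┃ FileBrowser                  
━━┃~┠──────────────────────────────
Mu┃~┃  [-] app/                    
──┃~┃    handler.go                
  ┃.┃  > worker.txt                
 K┃.┃    utils.ts                  
Hi┃.┃    types.txt                 
Sn┃.┃    worker.c                  
 B┃.┃    cache.json                
  ┃~┃    handler.go                
  ┃~┃    database.md               
  ┃.┃    server.txt                
  ┗━┗━━━━━━━━━━━━━━━━━━━━━━━━━━━━━━


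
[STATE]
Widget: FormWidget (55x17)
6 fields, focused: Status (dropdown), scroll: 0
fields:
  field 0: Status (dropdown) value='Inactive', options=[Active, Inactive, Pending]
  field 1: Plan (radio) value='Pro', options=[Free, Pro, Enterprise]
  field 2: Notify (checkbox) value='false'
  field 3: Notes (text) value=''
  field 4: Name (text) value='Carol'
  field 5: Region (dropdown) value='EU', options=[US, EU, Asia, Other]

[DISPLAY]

> Status:     [Inactive                              ▼]
  Plan:       ( ) Free  (●) Pro  ( ) Enterprise        
  Notify:     [ ]                                      
  Notes:      [                                       ]
  Name:       [Carol                                  ]
  Region:     [EU                                    ▼]
                                                       
                                                       
                                                       
                                                       
                                                       
                                                       
                                                       
                                                       
                                                       
                                                       
                                                       


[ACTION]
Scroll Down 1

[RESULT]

  Plan:       ( ) Free  (●) Pro  ( ) Enterprise        
  Notify:     [ ]                                      
  Notes:      [                                       ]
  Name:       [Carol                                  ]
  Region:     [EU                                    ▼]
                                                       
                                                       
                                                       
                                                       
                                                       
                                                       
                                                       
                                                       
                                                       
                                                       
                                                       
                                                       


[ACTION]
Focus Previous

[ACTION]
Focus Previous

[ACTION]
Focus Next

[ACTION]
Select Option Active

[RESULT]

  Plan:       ( ) Free  (●) Pro  ( ) Enterprise        
  Notify:     [ ]                                      
  Notes:      [                                       ]
  Name:       [Carol                                  ]
> Region:     [EU                                    ▼]
                                                       
                                                       
                                                       
                                                       
                                                       
                                                       
                                                       
                                                       
                                                       
                                                       
                                                       
                                                       


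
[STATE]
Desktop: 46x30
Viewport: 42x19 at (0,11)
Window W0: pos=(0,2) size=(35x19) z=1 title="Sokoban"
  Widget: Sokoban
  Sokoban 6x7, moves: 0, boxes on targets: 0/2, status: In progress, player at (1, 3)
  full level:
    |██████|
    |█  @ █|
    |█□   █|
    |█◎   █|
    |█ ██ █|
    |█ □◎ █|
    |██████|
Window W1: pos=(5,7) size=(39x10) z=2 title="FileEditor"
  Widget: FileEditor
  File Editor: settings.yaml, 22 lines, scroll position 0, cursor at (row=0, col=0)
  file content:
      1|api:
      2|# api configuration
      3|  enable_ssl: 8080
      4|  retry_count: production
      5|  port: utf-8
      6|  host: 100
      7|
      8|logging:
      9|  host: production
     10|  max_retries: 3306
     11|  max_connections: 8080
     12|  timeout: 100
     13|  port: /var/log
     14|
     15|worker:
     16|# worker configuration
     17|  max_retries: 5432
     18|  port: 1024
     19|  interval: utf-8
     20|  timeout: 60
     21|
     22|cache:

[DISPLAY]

┃████┃# api configuration                 
┃Move┃  enable_ssl: 8080                  
┃    ┃  retry_count: production           
┃    ┃  port: utf-8                       
┃    ┃  host: 100                         
┃    ┗━━━━━━━━━━━━━━━━━━━━━━━━━━━━━━━━━━━━
┃                                 ┃       
┃                                 ┃       
┃                                 ┃       
┗━━━━━━━━━━━━━━━━━━━━━━━━━━━━━━━━━┛       
                                          
                                          
                                          
                                          
                                          
                                          
                                          
                                          
                                          


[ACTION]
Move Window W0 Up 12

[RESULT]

┃    ┃# api configuration                 
┃    ┃  enable_ssl: 8080                  
┃    ┃  retry_count: production           
┃    ┃  port: utf-8                       
┃    ┃  host: 100                         
┃    ┗━━━━━━━━━━━━━━━━━━━━━━━━━━━━━━━━━━━━
┃                                 ┃       
┗━━━━━━━━━━━━━━━━━━━━━━━━━━━━━━━━━┛       
                                          
                                          
                                          
                                          
                                          
                                          
                                          
                                          
                                          
                                          
                                          


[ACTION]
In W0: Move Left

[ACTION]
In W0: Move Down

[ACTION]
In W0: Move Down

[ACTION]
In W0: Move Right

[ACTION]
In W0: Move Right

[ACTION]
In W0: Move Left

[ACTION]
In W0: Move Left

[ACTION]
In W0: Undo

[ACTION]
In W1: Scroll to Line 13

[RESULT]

┃    ┃                                    
┃    ┃worker:                             
┃    ┃# worker configuration              
┃    ┃  max_retries: 5432                 
┃    ┃  port: 1024                        
┃    ┗━━━━━━━━━━━━━━━━━━━━━━━━━━━━━━━━━━━━
┃                                 ┃       
┗━━━━━━━━━━━━━━━━━━━━━━━━━━━━━━━━━┛       
                                          
                                          
                                          
                                          
                                          
                                          
                                          
                                          
                                          
                                          
                                          


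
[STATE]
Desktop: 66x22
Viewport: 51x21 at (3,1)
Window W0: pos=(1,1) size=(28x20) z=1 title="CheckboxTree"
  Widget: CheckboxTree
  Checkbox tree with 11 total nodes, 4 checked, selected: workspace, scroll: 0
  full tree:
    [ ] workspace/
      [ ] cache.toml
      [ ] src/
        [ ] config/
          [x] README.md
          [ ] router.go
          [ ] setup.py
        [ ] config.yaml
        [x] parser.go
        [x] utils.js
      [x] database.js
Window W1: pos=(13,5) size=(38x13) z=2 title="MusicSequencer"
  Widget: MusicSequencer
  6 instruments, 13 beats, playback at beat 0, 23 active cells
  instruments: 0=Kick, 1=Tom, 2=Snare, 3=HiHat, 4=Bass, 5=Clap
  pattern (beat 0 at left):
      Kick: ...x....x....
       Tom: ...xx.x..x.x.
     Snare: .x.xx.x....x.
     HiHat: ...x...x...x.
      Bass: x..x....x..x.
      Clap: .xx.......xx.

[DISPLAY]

━━━━━━━━━━━━━━━━━━━━━━━━━┓                         
CheckboxTree             ┃                         
─────────────────────────┨                         
[-] workspace/           ┃                         
  [ ] cach┏━━━━━━━━━━━━━━━━━━━━━━━━━━━━━━━━━━━━┓   
  [-] src/┃ MusicSequencer                     ┃   
    [-] co┠────────────────────────────────────┨   
      [x] ┃      ▼123456789012                 ┃   
      [ ] ┃  Kick···█····█····                 ┃   
      [ ] ┃   Tom···██·█··█·█·                 ┃   
    [ ] co┃ Snare·█·██·█····█·                 ┃   
    [x] pa┃ HiHat···█···█···█·                 ┃   
    [x] ut┃  Bass█··█····█··█·                 ┃   
  [x] data┃  Clap·██·······██·                 ┃   
          ┃                                    ┃   
          ┃                                    ┃   
          ┗━━━━━━━━━━━━━━━━━━━━━━━━━━━━━━━━━━━━┛   
                         ┃                         
                         ┃                         
━━━━━━━━━━━━━━━━━━━━━━━━━┛                         
                                                   


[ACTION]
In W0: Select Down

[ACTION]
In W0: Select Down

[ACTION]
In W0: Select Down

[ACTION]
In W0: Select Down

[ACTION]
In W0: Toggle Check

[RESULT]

━━━━━━━━━━━━━━━━━━━━━━━━━┓                         
CheckboxTree             ┃                         
─────────────────────────┨                         
[-] workspace/           ┃                         
  [ ] cach┏━━━━━━━━━━━━━━━━━━━━━━━━━━━━━━━━━━━━┓   
  [-] src/┃ MusicSequencer                     ┃   
    [ ] co┠────────────────────────────────────┨   
      [ ] ┃      ▼123456789012                 ┃   
      [ ] ┃  Kick···█····█····                 ┃   
      [ ] ┃   Tom···██·█··█·█·                 ┃   
    [ ] co┃ Snare·█·██·█····█·                 ┃   
    [x] pa┃ HiHat···█···█···█·                 ┃   
    [x] ut┃  Bass█··█····█··█·                 ┃   
  [x] data┃  Clap·██·······██·                 ┃   
          ┃                                    ┃   
          ┃                                    ┃   
          ┗━━━━━━━━━━━━━━━━━━━━━━━━━━━━━━━━━━━━┛   
                         ┃                         
                         ┃                         
━━━━━━━━━━━━━━━━━━━━━━━━━┛                         
                                                   


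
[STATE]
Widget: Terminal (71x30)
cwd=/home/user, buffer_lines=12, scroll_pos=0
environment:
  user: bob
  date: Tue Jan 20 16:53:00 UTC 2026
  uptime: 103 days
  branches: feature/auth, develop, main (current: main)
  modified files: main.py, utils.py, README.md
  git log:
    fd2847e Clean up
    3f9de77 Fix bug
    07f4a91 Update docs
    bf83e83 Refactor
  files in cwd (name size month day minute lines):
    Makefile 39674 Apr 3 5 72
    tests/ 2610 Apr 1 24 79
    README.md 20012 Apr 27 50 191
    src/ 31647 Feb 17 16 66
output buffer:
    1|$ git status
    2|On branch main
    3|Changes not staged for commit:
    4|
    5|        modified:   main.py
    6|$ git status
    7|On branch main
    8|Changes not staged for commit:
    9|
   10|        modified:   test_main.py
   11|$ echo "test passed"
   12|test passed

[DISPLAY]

$ git status                                                           
On branch main                                                         
Changes not staged for commit:                                         
                                                                       
        modified:   main.py                                            
$ git status                                                           
On branch main                                                         
Changes not staged for commit:                                         
                                                                       
        modified:   test_main.py                                       
$ echo "test passed"                                                   
test passed                                                            
$ █                                                                    
                                                                       
                                                                       
                                                                       
                                                                       
                                                                       
                                                                       
                                                                       
                                                                       
                                                                       
                                                                       
                                                                       
                                                                       
                                                                       
                                                                       
                                                                       
                                                                       
                                                                       


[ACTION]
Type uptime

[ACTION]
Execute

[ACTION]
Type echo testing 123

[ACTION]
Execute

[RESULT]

$ git status                                                           
On branch main                                                         
Changes not staged for commit:                                         
                                                                       
        modified:   main.py                                            
$ git status                                                           
On branch main                                                         
Changes not staged for commit:                                         
                                                                       
        modified:   test_main.py                                       
$ echo "test passed"                                                   
test passed                                                            
$ uptime                                                               
 10:00  up 103 days                                                    
$ echo testing 123                                                     
testing 123                                                            
$ █                                                                    
                                                                       
                                                                       
                                                                       
                                                                       
                                                                       
                                                                       
                                                                       
                                                                       
                                                                       
                                                                       
                                                                       
                                                                       
                                                                       


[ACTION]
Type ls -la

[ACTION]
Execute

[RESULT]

$ git status                                                           
On branch main                                                         
Changes not staged for commit:                                         
                                                                       
        modified:   main.py                                            
$ git status                                                           
On branch main                                                         
Changes not staged for commit:                                         
                                                                       
        modified:   test_main.py                                       
$ echo "test passed"                                                   
test passed                                                            
$ uptime                                                               
 10:00  up 103 days                                                    
$ echo testing 123                                                     
testing 123                                                            
$ ls -la                                                               
-rw-r--r--  1 bob group    39674 Apr  3 10:05 Makefile                 
drwxr-xr-x  1 bob group     2610 Apr  1 10:24 tests/                   
-rw-r--r--  1 bob group    20012 Apr 27 10:50 README.md                
drwxr-xr-x  1 bob group    31647 Feb 17 10:16 src/                     
$ █                                                                    
                                                                       
                                                                       
                                                                       
                                                                       
                                                                       
                                                                       
                                                                       
                                                                       


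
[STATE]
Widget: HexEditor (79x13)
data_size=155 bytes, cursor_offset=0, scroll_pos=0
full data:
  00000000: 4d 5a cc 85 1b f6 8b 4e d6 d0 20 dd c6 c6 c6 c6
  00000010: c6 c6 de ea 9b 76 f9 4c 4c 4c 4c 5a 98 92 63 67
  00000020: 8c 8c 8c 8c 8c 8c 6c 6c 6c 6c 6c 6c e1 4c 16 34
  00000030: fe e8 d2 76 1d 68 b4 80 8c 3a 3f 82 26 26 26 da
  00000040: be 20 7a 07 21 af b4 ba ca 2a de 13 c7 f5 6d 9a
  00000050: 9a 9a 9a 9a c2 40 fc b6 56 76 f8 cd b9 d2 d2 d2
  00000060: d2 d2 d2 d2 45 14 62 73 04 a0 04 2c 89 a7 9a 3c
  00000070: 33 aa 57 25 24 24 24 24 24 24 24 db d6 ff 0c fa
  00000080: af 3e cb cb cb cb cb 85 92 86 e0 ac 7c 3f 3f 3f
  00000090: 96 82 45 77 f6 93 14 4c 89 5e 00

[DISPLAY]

00000000  4D 5a cc 85 1b f6 8b 4e  d6 d0 20 dd c6 c6 c6 c6  |MZ.....N.. .....| 
00000010  c6 c6 de ea 9b 76 f9 4c  4c 4c 4c 5a 98 92 63 67  |.....v.LLLLZ..cg| 
00000020  8c 8c 8c 8c 8c 8c 6c 6c  6c 6c 6c 6c e1 4c 16 34  |......llllll.L.4| 
00000030  fe e8 d2 76 1d 68 b4 80  8c 3a 3f 82 26 26 26 da  |...v.h...:?.&&&.| 
00000040  be 20 7a 07 21 af b4 ba  ca 2a de 13 c7 f5 6d 9a  |. z.!....*....m.| 
00000050  9a 9a 9a 9a c2 40 fc b6  56 76 f8 cd b9 d2 d2 d2  |.....@..Vv......| 
00000060  d2 d2 d2 d2 45 14 62 73  04 a0 04 2c 89 a7 9a 3c  |....E.bs...,...<| 
00000070  33 aa 57 25 24 24 24 24  24 24 24 db d6 ff 0c fa  |3.W%$$$$$$$.....| 
00000080  af 3e cb cb cb cb cb 85  92 86 e0 ac 7c 3f 3f 3f  |.>..........|???| 
00000090  96 82 45 77 f6 93 14 4c  89 5e 00                 |..Ew...L.^.     | 
                                                                               
                                                                               
                                                                               


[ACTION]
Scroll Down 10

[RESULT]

00000090  96 82 45 77 f6 93 14 4c  89 5e 00                 |..Ew...L.^.     | 
                                                                               
                                                                               
                                                                               
                                                                               
                                                                               
                                                                               
                                                                               
                                                                               
                                                                               
                                                                               
                                                                               
                                                                               


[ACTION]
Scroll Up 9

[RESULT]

00000000  4D 5a cc 85 1b f6 8b 4e  d6 d0 20 dd c6 c6 c6 c6  |MZ.....N.. .....| 
00000010  c6 c6 de ea 9b 76 f9 4c  4c 4c 4c 5a 98 92 63 67  |.....v.LLLLZ..cg| 
00000020  8c 8c 8c 8c 8c 8c 6c 6c  6c 6c 6c 6c e1 4c 16 34  |......llllll.L.4| 
00000030  fe e8 d2 76 1d 68 b4 80  8c 3a 3f 82 26 26 26 da  |...v.h...:?.&&&.| 
00000040  be 20 7a 07 21 af b4 ba  ca 2a de 13 c7 f5 6d 9a  |. z.!....*....m.| 
00000050  9a 9a 9a 9a c2 40 fc b6  56 76 f8 cd b9 d2 d2 d2  |.....@..Vv......| 
00000060  d2 d2 d2 d2 45 14 62 73  04 a0 04 2c 89 a7 9a 3c  |....E.bs...,...<| 
00000070  33 aa 57 25 24 24 24 24  24 24 24 db d6 ff 0c fa  |3.W%$$$$$$$.....| 
00000080  af 3e cb cb cb cb cb 85  92 86 e0 ac 7c 3f 3f 3f  |.>..........|???| 
00000090  96 82 45 77 f6 93 14 4c  89 5e 00                 |..Ew...L.^.     | 
                                                                               
                                                                               
                                                                               


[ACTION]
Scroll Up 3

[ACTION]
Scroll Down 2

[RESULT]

00000020  8c 8c 8c 8c 8c 8c 6c 6c  6c 6c 6c 6c e1 4c 16 34  |......llllll.L.4| 
00000030  fe e8 d2 76 1d 68 b4 80  8c 3a 3f 82 26 26 26 da  |...v.h...:?.&&&.| 
00000040  be 20 7a 07 21 af b4 ba  ca 2a de 13 c7 f5 6d 9a  |. z.!....*....m.| 
00000050  9a 9a 9a 9a c2 40 fc b6  56 76 f8 cd b9 d2 d2 d2  |.....@..Vv......| 
00000060  d2 d2 d2 d2 45 14 62 73  04 a0 04 2c 89 a7 9a 3c  |....E.bs...,...<| 
00000070  33 aa 57 25 24 24 24 24  24 24 24 db d6 ff 0c fa  |3.W%$$$$$$$.....| 
00000080  af 3e cb cb cb cb cb 85  92 86 e0 ac 7c 3f 3f 3f  |.>..........|???| 
00000090  96 82 45 77 f6 93 14 4c  89 5e 00                 |..Ew...L.^.     | 
                                                                               
                                                                               
                                                                               
                                                                               
                                                                               
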